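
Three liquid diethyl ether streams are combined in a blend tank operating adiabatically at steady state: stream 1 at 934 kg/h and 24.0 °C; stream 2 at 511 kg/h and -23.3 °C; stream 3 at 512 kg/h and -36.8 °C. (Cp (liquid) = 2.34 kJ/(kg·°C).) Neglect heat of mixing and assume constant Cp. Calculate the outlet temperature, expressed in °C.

Adiabatic, steady state ⇒ Σ ṁᵢCp,ᵢ(T_out − Tᵢ) = 0
T_out = Σ ṁᵢCp,ᵢTᵢ / Σ ṁᵢCp,ᵢ
      = -19497 / 4579.4 = -4.2575 °C

T_out = -4.26 °C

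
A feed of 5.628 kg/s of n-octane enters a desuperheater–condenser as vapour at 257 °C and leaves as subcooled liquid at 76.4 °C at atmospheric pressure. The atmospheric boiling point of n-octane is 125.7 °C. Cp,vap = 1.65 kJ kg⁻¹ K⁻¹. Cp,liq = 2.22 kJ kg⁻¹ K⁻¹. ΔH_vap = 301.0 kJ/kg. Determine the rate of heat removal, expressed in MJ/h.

Q_c = 12700 MJ/h

vapour 257→125.7 °C: -216.65 kJ/kg
condensation at 125.7 °C: -301 kJ/kg
liquid 125.7→76.4 °C: -109.45 kJ/kg
Δh = -216.65 + -301 + -109.45 = -627.09 kJ/kg
Q = ṁ·Δh = 5.628 kg/s × -627.09 kJ/kg = -3529.3 kJ/s
|Q| = 3529.3 kW = 12705 MJ/h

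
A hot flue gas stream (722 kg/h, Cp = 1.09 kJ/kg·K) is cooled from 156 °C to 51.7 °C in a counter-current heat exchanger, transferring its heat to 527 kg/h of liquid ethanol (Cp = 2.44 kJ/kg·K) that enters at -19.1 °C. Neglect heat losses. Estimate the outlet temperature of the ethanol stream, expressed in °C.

Heat released by hot stream: Q = 722 × 1.09 × (156 − 51.7) = 82082 kJ/h
Energy balance on cold side (adiabatic exchanger): Q = ṁ_c·Cp_c·(T_c,out − T_c,in)
T_c,out = -19.1 + 82082/(527 × 2.44) = 44.733 °C

T_c,out = 44.7 °C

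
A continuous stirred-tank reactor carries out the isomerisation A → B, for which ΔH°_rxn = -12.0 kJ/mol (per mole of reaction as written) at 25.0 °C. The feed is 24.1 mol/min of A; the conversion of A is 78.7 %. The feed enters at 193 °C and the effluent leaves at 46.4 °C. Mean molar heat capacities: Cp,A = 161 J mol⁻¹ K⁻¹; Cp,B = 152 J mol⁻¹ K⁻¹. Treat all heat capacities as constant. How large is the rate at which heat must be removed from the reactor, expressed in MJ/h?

Extent of reaction ξ = 0.787 × 24.1 = 18.967 mol/min
Reaction term: ξ·ΔH°_rxn = 18.967 × -12.0 = -227.6 kJ/min
Sensible, feed 193→25 °C: -651.86 kJ/min
Outlet flows (mol/min): A 5.1333, B 18.967
Sensible, products 25→46.4 °C: 79.381 kJ/min
Q = ΔH = -800.08 kJ/min = -13.335 kW
Heat removed = 48.005 MJ/h

Q_out = 48.0 MJ/h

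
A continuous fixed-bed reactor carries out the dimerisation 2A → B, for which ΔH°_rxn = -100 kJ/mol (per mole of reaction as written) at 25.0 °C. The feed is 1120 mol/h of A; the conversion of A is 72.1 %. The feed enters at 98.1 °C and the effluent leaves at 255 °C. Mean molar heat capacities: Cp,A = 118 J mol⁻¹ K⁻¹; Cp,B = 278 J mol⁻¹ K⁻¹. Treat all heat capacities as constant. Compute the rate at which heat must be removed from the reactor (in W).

Q_out = 4370 W

Extent of reaction ξ = 0.721 × 1120 / 2 = 403.76 mol/h
Reaction term: ξ·ΔH°_rxn = 403.76 × -100 = -40376 kJ/h
Sensible, feed 98.1→25 °C: -9660.9 kJ/h
Outlet flows (mol/h): A 312.48, B 403.76
Sensible, products 25→255 °C: 34297 kJ/h
Q = ΔH = -15740 kJ/h = -4.3722 kW
Heat removed = 4372.2 W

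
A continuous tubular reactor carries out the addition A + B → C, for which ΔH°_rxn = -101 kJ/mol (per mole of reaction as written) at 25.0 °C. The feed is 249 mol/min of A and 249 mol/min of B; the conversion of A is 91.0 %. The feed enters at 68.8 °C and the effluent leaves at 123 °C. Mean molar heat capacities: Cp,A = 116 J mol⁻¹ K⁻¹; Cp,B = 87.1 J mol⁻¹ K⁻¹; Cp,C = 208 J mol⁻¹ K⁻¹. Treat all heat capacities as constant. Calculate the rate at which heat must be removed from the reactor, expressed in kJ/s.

Q_out = 334 kJ/s

Extent of reaction ξ = 0.910 × 249 = 226.59 mol/min
Reaction term: ξ·ΔH°_rxn = 226.59 × -101 = -22886 kJ/min
Sensible, feed 68.8→25 °C: -2215 kJ/min
Outlet flows (mol/min): A 22.41, B 22.41, C 226.59
Sensible, products 25→123 °C: 5064.9 kJ/min
Q = ΔH = -20036 kJ/min = -333.93 kW
Heat removed = 333.93 kJ/s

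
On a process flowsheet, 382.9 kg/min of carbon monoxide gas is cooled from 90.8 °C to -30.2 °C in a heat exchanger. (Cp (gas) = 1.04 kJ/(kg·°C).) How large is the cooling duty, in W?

Q = ṁ·Cp·ΔT = 382.9 × 1.04 × (-30.2 − 90.8) = -48184 kJ/min
Converting: 48184 / 60 s = 803.07 kW
Cooling duty = 803070 W

Q_c = 803000 W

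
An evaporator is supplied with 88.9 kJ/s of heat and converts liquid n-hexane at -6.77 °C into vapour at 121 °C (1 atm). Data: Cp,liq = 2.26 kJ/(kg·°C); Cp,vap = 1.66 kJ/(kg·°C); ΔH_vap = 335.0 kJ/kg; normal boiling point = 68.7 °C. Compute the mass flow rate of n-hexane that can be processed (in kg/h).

Δh = 2.26×(68.7−-6.77) + 335.0 + 1.66×(121−68.7) = 592.38 kJ/kg
Q = 88.9 kJ/s = 88.9 kJ/s = 320040 kJ/h
ṁ = Q/Δh = 320040 / 592.38 = 540.26 kg/h

ṁ = 540 kg/h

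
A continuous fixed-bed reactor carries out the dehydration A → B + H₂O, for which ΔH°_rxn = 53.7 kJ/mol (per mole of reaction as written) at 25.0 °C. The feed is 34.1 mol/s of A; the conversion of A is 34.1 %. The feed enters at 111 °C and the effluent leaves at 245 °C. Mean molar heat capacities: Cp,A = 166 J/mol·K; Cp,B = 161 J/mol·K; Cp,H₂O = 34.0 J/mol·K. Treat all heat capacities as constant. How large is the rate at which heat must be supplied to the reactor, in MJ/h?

Extent of reaction ξ = 0.341 × 34.1 = 11.628 mol/s
Reaction term: ξ·ΔH°_rxn = 11.628 × 53.7 = 624.43 kJ/s
Sensible, feed 111→25 °C: -486.81 kJ/s
Outlet flows (mol/s): A 22.472, B 11.628, H₂O 11.628
Sensible, products 25→245 °C: 1319.5 kJ/s
Q = ΔH = 1457.1 kJ/s = 1457.1 kW
Heat supplied = 5245.7 MJ/h

Q_in = 5250 MJ/h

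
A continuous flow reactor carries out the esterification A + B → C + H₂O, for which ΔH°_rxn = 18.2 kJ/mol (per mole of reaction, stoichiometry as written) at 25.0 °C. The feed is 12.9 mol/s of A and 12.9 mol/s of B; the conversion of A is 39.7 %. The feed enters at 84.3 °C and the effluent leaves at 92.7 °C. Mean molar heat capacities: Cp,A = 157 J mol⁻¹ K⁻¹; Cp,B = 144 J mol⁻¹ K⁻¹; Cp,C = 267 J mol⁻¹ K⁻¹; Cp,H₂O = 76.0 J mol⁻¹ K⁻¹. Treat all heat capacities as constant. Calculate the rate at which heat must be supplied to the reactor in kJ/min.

Extent of reaction ξ = 0.397 × 12.9 = 5.1213 mol/s
Reaction term: ξ·ΔH°_rxn = 5.1213 × 18.2 = 93.208 kJ/s
Sensible, feed 84.3→25 °C: -230.26 kJ/s
Outlet flows (mol/s): A 7.7787, B 7.7787, C 5.1213, H₂O 5.1213
Sensible, products 25→92.7 °C: 277.43 kJ/s
Q = ΔH = 140.39 kJ/s = 140.39 kW
Heat supplied = 8423.2 kJ/min

Q_in = 8420 kJ/min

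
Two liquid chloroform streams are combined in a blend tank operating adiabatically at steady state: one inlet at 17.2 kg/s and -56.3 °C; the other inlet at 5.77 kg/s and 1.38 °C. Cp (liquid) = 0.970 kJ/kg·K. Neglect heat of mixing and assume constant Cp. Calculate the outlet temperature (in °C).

T_out = -41.8 °C

No heat crosses the boundary, so H_out = H_in.
T_out = Σ ṁᵢCp,ᵢTᵢ / Σ ṁᵢCp,ᵢ
      = -931.59 / 22.281 = -41.811 °C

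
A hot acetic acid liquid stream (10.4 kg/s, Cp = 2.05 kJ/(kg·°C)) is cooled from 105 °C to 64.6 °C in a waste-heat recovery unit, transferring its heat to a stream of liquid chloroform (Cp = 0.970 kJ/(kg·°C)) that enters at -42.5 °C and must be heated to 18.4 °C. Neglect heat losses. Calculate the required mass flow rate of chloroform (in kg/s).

Heat released by hot stream: Q = 10.4 × 2.05 × (105 − 64.6) = 861.33 kJ/s
Energy balance on cold side (adiabatic exchanger): Q = ṁ_c·Cp_c·(T_c,out − T_c,in)
ṁ_c = 861.33 / [0.970 × (18.4 − -42.5)] = 14.581 kg/s

ṁ_c = 14.6 kg/s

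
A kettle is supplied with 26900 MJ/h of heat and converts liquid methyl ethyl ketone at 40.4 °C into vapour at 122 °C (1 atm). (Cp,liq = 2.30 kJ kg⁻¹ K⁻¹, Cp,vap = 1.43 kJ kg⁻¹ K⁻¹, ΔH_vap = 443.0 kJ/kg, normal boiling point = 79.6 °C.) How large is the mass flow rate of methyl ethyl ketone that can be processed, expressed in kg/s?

Δh = 2.30×(79.6−40.4) + 443.0 + 1.43×(122−79.6) = 593.79 kJ/kg
Q = 26900 MJ/h = 7472.2 kJ/s = 7472.2 kJ/s
ṁ = Q/Δh = 7472.2 / 593.79 = 12.584 kg/s

ṁ = 12.6 kg/s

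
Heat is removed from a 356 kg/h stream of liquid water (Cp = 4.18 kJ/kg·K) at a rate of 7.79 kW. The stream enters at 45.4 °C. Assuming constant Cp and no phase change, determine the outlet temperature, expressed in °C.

Q = 7.79 kW = 28044 kJ/h
ΔT = Q/(ṁ·Cp) = 28044/(356×4.18) = 18.846 K
T_out = 45.4 − 18.846 = 26.554 °C

T_out = 26.6 °C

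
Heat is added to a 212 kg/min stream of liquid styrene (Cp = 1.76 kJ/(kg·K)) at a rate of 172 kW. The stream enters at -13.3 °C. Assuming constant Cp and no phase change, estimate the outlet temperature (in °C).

Q = 172 kW = 10320 kJ/min
ΔT = Q/(ṁ·Cp) = 10320/(212×1.76) = 27.659 K
T_out = -13.3 + 27.659 = 14.359 °C

T_out = 14.4 °C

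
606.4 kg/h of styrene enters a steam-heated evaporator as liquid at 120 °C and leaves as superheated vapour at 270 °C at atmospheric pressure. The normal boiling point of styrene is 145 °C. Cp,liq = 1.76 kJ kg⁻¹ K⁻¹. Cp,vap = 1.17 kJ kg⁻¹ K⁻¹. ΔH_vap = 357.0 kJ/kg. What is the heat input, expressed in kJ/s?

Q = 92.2 kJ/s

liquid 120→145 °C: 44 kJ/kg
vaporisation at 145 °C: 357 kJ/kg
vapour 145→270 °C: 146.25 kJ/kg
Δh = 44 + 357 + 146.25 = 547.25 kJ/kg
Q = ṁ·Δh = 606.4 kg/h × 547.25 kJ/kg = 331850 kJ/h
|Q| = 92.181 kW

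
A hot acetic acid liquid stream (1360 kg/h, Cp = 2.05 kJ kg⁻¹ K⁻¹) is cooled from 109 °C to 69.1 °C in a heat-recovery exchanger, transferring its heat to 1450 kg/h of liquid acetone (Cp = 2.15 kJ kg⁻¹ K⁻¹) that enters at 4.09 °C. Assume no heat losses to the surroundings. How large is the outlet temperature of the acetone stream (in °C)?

T_c,out = 39.8 °C

Heat released by hot stream: Q = 1360 × 2.05 × (109 − 69.1) = 111240 kJ/h
Energy balance on cold side (adiabatic exchanger): Q = ṁ_c·Cp_c·(T_c,out − T_c,in)
T_c,out = 4.09 + 111240/(1450 × 2.15) = 39.773 °C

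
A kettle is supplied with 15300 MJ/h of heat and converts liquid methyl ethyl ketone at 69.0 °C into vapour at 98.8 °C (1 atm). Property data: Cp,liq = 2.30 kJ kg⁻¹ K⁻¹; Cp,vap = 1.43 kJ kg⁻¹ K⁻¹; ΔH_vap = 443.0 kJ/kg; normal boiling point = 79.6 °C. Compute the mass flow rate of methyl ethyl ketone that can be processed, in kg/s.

Δh = 2.30×(79.6−69.0) + 443.0 + 1.43×(98.8−79.6) = 494.84 kJ/kg
Q = 15300 MJ/h = 4250 kJ/s = 4250 kJ/s
ṁ = Q/Δh = 4250 / 494.84 = 8.5887 kg/s

ṁ = 8.59 kg/s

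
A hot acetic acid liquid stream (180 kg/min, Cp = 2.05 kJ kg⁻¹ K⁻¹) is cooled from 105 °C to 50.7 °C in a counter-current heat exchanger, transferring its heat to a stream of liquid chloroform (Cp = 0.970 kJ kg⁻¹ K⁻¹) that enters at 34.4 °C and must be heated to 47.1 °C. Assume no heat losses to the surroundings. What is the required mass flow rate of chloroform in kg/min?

ṁ_c = 1630 kg/min

Heat released by hot stream: Q = 180 × 2.05 × (105 − 50.7) = 20037 kJ/min
Energy balance on cold side (adiabatic exchanger): Q = ṁ_c·Cp_c·(T_c,out − T_c,in)
ṁ_c = 20037 / [0.970 × (47.1 − 34.4)] = 1626.5 kg/min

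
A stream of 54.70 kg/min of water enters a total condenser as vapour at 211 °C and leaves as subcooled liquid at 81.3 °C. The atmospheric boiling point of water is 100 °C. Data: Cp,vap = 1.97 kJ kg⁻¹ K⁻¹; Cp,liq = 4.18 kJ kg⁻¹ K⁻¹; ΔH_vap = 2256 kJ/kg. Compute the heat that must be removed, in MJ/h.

vapour 211→100 °C: -218.67 kJ/kg
condensation at 100 °C: -2256 kJ/kg
liquid 100→81.3 °C: -78.166 kJ/kg
Δh = -218.67 + -2256 + -78.166 = -2552.8 kJ/kg
Q = ṁ·Δh = 54.70 kg/min × -2552.8 kJ/kg = -139640 kJ/min
|Q| = 2327.3 kW = 8378.4 MJ/h

Q_c = 8380 MJ/h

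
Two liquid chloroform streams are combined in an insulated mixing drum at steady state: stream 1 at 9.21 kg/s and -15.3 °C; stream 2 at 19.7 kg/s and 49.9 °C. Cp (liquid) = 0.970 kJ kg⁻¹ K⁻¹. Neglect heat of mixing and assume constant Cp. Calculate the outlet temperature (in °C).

T_out = 29.1 °C

Energy balance with Q = 0: Σ ṁᵢCp,ᵢ(T_out − Tᵢ) = 0
Σ ṁᵢCp,ᵢTᵢ = 9.21×0.970×-15.3 + 19.7×0.970×49.9 = 816.85
Σ ṁᵢCp,ᵢ = 9.21×0.970 + 19.7×0.970 = 28.043
T_out = 816.85 / 28.043 = 29.129 °C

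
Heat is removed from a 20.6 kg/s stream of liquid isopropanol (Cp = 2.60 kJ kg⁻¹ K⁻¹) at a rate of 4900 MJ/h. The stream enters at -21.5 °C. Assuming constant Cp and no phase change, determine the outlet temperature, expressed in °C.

T_out = -46.9 °C

Q = 4900 MJ/h = 1361.1 kJ/s
ΔT = Q/(ṁ·Cp) = 1361.1/(20.6×2.60) = 25.413 K
T_out = -21.5 − 25.413 = -46.913 °C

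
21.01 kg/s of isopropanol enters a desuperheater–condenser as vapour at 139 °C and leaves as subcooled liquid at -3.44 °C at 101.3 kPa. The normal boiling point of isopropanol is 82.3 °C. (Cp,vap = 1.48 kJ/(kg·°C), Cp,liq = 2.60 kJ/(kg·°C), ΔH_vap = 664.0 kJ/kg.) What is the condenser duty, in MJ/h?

Q_c = 73400 MJ/h

vapour 139→82.3 °C: -83.916 kJ/kg
condensation at 82.3 °C: -664 kJ/kg
liquid 82.3→-3.44 °C: -222.92 kJ/kg
Δh = -83.916 + -664 + -222.92 = -970.84 kJ/kg
Q = ṁ·Δh = 21.01 kg/s × -970.84 kJ/kg = -20397 kJ/s
|Q| = 20397 kW = 73430 MJ/h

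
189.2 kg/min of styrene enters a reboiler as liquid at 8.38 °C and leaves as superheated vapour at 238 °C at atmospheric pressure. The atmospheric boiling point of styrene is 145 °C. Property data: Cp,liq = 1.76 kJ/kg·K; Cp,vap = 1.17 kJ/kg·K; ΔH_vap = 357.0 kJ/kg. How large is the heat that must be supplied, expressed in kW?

Q = 2230 kW

liquid 8.38→145 °C: 240.45 kJ/kg
vaporisation at 145 °C: 357 kJ/kg
vapour 145→238 °C: 108.81 kJ/kg
Δh = 240.45 + 357 + 108.81 = 706.26 kJ/kg
Q = ṁ·Δh = 189.2 kg/min × 706.26 kJ/kg = 133620 kJ/min
|Q| = 2227.1 kW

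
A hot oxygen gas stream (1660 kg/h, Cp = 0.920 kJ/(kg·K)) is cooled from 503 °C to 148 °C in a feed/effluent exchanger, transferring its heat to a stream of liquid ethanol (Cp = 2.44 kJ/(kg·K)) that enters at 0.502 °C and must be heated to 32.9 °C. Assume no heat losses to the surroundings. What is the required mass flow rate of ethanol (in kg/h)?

ṁ_c = 6860 kg/h

Heat released by hot stream: Q = 1660 × 0.920 × (503 − 148) = 542160 kJ/h
Energy balance on cold side (adiabatic exchanger): Q = ṁ_c·Cp_c·(T_c,out − T_c,in)
ṁ_c = 542160 / [2.44 × (32.9 − 0.502)] = 6858.3 kg/h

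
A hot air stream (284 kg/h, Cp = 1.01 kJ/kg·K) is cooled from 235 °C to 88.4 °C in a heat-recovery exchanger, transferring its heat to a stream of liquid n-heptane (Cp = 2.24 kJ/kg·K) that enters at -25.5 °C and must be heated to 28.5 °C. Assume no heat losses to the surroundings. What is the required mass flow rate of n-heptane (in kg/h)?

ṁ_c = 348 kg/h

Heat released by hot stream: Q = 284 × 1.01 × (235 − 88.4) = 42051 kJ/h
Energy balance on cold side (adiabatic exchanger): Q = ṁ_c·Cp_c·(T_c,out − T_c,in)
ṁ_c = 42051 / [2.24 × (28.5 − -25.5)] = 347.64 kg/h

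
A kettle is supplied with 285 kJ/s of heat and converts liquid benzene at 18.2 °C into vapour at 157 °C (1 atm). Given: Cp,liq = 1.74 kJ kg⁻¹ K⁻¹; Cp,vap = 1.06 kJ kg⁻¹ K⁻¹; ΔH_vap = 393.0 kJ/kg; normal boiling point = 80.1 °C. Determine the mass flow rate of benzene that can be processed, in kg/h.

Δh = 1.74×(80.1−18.2) + 393.0 + 1.06×(157−80.1) = 582.22 kJ/kg
Q = 285 kJ/s = 285 kJ/s = 1.026e+06 kJ/h
ṁ = Q/Δh = 1.026e+06 / 582.22 = 1762.2 kg/h

ṁ = 1760 kg/h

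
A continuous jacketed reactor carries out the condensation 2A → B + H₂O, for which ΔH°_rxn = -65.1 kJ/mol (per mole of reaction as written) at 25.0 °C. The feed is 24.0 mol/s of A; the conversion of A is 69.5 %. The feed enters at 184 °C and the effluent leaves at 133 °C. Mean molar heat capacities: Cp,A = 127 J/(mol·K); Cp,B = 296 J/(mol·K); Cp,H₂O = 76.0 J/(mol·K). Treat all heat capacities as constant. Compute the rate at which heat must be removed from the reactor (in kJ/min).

Q_out = 35500 kJ/min

Extent of reaction ξ = 0.695 × 24.0 / 2 = 8.34 mol/s
Reaction term: ξ·ΔH°_rxn = 8.34 × -65.1 = -542.93 kJ/s
Sensible, feed 184→25 °C: -484.63 kJ/s
Outlet flows (mol/s): A 7.32, B 8.34, H₂O 8.34
Sensible, products 25→133 °C: 435.47 kJ/s
Q = ΔH = -592.1 kJ/s = -592.1 kW
Heat removed = 35526 kJ/min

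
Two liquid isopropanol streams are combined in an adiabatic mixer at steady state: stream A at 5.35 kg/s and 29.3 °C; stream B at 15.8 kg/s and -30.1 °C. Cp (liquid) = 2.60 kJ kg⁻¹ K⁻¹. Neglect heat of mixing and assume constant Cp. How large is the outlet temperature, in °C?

T_out = -15.1 °C

No heat crosses the boundary, so H_out = H_in.
Σ ṁᵢCp,ᵢTᵢ = 5.35×2.60×29.3 + 15.8×2.60×-30.1 = -828.95
Σ ṁᵢCp,ᵢ = 5.35×2.60 + 15.8×2.60 = 54.99
T_out = -828.95 / 54.99 = -15.074 °C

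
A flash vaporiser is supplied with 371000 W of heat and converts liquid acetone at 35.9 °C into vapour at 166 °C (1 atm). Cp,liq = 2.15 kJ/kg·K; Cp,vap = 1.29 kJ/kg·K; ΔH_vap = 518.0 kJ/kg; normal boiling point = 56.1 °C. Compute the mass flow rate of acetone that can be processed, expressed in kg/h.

ṁ = 1900 kg/h

Δh = 2.15×(56.1−35.9) + 518.0 + 1.29×(166−56.1) = 703.2 kJ/kg
Q = 371000 W = 371 kJ/s = 1.3356e+06 kJ/h
ṁ = Q/Δh = 1.3356e+06 / 703.2 = 1899.3 kg/h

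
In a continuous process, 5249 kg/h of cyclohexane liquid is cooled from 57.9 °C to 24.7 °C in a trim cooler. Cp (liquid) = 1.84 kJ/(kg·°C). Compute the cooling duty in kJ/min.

Q_c = 5340 kJ/min

Q = ṁ·Cp·ΔT = 5249 × 1.84 × (24.7 − 57.9) = -320650 kJ/h
Converting: 320650 / 3600 s = 89.07 kW
Cooling duty = 5344.2 kJ/min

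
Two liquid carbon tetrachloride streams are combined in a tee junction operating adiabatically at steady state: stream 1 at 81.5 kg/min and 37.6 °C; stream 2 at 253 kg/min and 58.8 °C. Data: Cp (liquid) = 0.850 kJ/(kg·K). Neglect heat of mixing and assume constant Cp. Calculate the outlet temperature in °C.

T_out = 53.6 °C

No heat crosses the boundary, so H_out = H_in.
Σ ṁᵢCp,ᵢTᵢ = 81.5×0.850×37.6 + 253×0.850×58.8 = 15250
Σ ṁᵢCp,ᵢ = 81.5×0.850 + 253×0.850 = 284.32
T_out = 15250 / 284.32 = 53.635 °C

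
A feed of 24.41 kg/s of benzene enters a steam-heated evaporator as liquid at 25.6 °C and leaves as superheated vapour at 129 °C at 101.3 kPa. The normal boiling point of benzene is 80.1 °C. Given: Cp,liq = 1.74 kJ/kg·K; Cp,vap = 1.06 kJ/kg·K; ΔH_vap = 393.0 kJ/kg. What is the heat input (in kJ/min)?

liquid 25.6→80.1 °C: 94.83 kJ/kg
vaporisation at 80.1 °C: 393 kJ/kg
vapour 80.1→129 °C: 51.834 kJ/kg
Δh = 94.83 + 393 + 51.834 = 539.66 kJ/kg
Q = ṁ·Δh = 24.41 kg/s × 539.66 kJ/kg = 13173 kJ/s
|Q| = 13173 kW = 790390 kJ/min

Q = 790000 kJ/min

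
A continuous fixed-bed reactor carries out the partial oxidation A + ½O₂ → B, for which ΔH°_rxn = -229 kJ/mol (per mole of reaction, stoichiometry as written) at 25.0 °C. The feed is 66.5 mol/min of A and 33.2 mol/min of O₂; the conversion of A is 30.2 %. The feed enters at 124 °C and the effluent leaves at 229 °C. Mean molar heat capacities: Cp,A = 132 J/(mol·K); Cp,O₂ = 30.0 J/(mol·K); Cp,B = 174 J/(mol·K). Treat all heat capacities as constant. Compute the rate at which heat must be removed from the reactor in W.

Q_out = 57700 W

Extent of reaction ξ = 0.302 × 66.5 = 20.083 mol/min
Reaction term: ξ·ΔH°_rxn = 20.083 × -229 = -4599 kJ/min
Sensible, feed 124→25 °C: -967.63 kJ/min
Outlet flows (mol/min): A 46.417, O₂ 23.159, B 20.083
Sensible, products 25→229 °C: 2104.5 kJ/min
Q = ΔH = -3462.1 kJ/min = -57.702 kW
Heat removed = 57702 W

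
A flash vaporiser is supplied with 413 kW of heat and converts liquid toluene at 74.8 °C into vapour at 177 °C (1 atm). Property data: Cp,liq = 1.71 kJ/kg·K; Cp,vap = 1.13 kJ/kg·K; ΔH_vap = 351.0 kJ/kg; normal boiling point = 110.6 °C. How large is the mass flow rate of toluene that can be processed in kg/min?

Δh = 1.71×(110.6−74.8) + 351.0 + 1.13×(177−110.6) = 487.25 kJ/kg
Q = 413 kW = 413 kJ/s = 24780 kJ/min
ṁ = Q/Δh = 24780 / 487.25 = 50.857 kg/min

ṁ = 50.9 kg/min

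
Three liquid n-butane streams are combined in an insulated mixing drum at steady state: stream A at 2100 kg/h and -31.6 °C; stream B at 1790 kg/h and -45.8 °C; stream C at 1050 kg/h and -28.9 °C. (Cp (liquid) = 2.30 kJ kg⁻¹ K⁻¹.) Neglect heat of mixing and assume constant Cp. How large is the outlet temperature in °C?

Adiabatic, steady state ⇒ Σ ṁᵢCp,ᵢ(T_out − Tᵢ) = 0
Σ ṁᵢCp,ᵢTᵢ = 2100×2.30×-31.6 + 1790×2.30×-45.8 + 1050×2.30×-28.9 = -410980
Σ ṁᵢCp,ᵢ = 2100×2.30 + 1790×2.30 + 1050×2.30 = 11362
T_out = -410980 / 11362 = -36.171 °C

T_out = -36.2 °C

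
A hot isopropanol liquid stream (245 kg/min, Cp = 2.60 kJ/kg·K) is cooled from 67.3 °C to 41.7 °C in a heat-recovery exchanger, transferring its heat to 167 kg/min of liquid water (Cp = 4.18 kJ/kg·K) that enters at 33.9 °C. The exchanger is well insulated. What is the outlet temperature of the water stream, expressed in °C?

Heat released by hot stream: Q = 245 × 2.60 × (67.3 − 41.7) = 16307 kJ/min
Energy balance on cold side (adiabatic exchanger): Q = ṁ_c·Cp_c·(T_c,out − T_c,in)
T_c,out = 33.9 + 16307/(167 × 4.18) = 57.261 °C

T_c,out = 57.3 °C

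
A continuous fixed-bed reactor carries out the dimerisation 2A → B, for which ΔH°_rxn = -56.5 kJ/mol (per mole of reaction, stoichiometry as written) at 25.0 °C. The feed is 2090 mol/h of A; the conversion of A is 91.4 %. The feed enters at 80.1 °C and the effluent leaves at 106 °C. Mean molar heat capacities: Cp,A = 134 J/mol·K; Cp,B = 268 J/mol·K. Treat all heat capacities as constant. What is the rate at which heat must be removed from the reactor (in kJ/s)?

Q_out = 13.0 kJ/s

Extent of reaction ξ = 0.914 × 2090 / 2 = 955.13 mol/h
Reaction term: ξ·ΔH°_rxn = 955.13 × -56.5 = -53965 kJ/h
Sensible, feed 80.1→25 °C: -15431 kJ/h
Outlet flows (mol/h): A 179.74, B 955.13
Sensible, products 25→106 °C: 22685 kJ/h
Q = ΔH = -46711 kJ/h = -12.975 kW
Heat removed = 12.975 kJ/s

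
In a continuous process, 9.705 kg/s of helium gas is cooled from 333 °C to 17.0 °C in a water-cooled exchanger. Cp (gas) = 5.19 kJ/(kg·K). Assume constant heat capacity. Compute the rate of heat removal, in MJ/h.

Q = ṁ·Cp·ΔT = 9.705 × 5.19 × (17.0 − 333) = -15917 kJ/s
Cooling duty = 57300 MJ/h

Q_c = 57300 MJ/h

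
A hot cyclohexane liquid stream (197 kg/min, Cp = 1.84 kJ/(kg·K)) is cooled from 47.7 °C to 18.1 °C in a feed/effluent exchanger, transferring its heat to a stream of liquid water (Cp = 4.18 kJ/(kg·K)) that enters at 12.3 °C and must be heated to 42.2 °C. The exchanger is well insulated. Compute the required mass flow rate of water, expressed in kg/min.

ṁ_c = 85.8 kg/min

Heat released by hot stream: Q = 197 × 1.84 × (47.7 − 18.1) = 10729 kJ/min
Energy balance on cold side (adiabatic exchanger): Q = ṁ_c·Cp_c·(T_c,out − T_c,in)
ṁ_c = 10729 / [4.18 × (42.2 − 12.3)] = 85.848 kg/min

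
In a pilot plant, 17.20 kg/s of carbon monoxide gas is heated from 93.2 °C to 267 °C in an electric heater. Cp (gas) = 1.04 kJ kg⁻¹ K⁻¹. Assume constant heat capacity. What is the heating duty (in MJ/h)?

Q = ṁ·Cp·ΔT = 17.20 × 1.04 × (267 − 93.2) = 3108.9 kJ/s
Heating duty = 11192 MJ/h

Q = 11200 MJ/h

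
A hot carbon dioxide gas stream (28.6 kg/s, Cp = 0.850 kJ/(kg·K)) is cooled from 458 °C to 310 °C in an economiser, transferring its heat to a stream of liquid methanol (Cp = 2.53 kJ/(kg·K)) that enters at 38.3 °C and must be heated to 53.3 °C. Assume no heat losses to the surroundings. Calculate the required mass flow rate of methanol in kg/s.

Heat released by hot stream: Q = 28.6 × 0.850 × (458 − 310) = 3597.9 kJ/s
Energy balance on cold side (adiabatic exchanger): Q = ṁ_c·Cp_c·(T_c,out − T_c,in)
ṁ_c = 3597.9 / [2.53 × (53.3 − 38.3)] = 94.806 kg/s

ṁ_c = 94.8 kg/s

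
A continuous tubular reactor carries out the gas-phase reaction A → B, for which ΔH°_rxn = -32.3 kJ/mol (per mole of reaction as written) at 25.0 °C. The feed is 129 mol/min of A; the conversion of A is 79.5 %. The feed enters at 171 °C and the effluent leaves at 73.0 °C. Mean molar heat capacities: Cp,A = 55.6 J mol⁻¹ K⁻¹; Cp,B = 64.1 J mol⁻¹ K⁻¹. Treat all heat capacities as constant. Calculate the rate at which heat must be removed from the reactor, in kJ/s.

Extent of reaction ξ = 0.795 × 129 = 102.56 mol/min
Reaction term: ξ·ΔH°_rxn = 102.56 × -32.3 = -3312.5 kJ/min
Sensible, feed 171→25 °C: -1047.2 kJ/min
Outlet flows (mol/min): A 26.445, B 102.56
Sensible, products 25→73.0 °C: 386.12 kJ/min
Q = ΔH = -3973.6 kJ/min = -66.226 kW
Heat removed = 66.226 kJ/s

Q_out = 66.2 kJ/s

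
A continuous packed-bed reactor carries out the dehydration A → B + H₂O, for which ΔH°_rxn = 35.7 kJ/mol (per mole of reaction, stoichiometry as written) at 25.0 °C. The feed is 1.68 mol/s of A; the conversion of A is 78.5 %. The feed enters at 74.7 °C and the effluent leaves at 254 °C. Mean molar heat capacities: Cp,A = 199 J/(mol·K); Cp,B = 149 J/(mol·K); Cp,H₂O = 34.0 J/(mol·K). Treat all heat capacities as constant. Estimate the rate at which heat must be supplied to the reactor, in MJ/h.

Extent of reaction ξ = 0.785 × 1.68 = 1.3188 mol/s
Reaction term: ξ·ΔH°_rxn = 1.3188 × 35.7 = 47.081 kJ/s
Sensible, feed 74.7→25 °C: -16.616 kJ/s
Outlet flows (mol/s): A 0.3612, B 1.3188, H₂O 1.3188
Sensible, products 25→254 °C: 71.727 kJ/s
Q = ΔH = 102.19 kJ/s = 102.19 kW
Heat supplied = 367.89 MJ/h

Q_in = 368 MJ/h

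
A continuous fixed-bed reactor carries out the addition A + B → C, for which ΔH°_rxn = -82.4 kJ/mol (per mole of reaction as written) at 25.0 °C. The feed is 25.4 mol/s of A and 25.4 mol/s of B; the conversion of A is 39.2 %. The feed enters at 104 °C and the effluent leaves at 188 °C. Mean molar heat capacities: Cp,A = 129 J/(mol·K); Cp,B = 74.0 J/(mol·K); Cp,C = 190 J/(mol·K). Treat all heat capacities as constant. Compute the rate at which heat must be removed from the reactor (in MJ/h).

Extent of reaction ξ = 0.392 × 25.4 = 9.9568 mol/s
Reaction term: ξ·ΔH°_rxn = 9.9568 × -82.4 = -820.44 kJ/s
Sensible, feed 104→25 °C: -407.34 kJ/s
Outlet flows (mol/s): A 15.443, B 15.443, C 9.9568
Sensible, products 25→188 °C: 819.36 kJ/s
Q = ΔH = -408.42 kJ/s = -408.42 kW
Heat removed = 1470.3 MJ/h

Q_out = 1470 MJ/h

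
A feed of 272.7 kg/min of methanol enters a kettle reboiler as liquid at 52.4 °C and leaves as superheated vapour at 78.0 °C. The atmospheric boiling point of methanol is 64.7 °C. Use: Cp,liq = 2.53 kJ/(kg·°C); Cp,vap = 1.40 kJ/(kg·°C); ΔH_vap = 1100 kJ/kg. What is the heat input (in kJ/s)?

Q = 5230 kJ/s

liquid 52.4→64.7 °C: 31.119 kJ/kg
vaporisation at 64.7 °C: 1100 kJ/kg
vapour 64.7→78.0 °C: 18.62 kJ/kg
Δh = 31.119 + 1100 + 18.62 = 1149.7 kJ/kg
Q = ṁ·Δh = 272.7 kg/min × 1149.7 kJ/kg = 313530 kJ/min
|Q| = 5225.6 kW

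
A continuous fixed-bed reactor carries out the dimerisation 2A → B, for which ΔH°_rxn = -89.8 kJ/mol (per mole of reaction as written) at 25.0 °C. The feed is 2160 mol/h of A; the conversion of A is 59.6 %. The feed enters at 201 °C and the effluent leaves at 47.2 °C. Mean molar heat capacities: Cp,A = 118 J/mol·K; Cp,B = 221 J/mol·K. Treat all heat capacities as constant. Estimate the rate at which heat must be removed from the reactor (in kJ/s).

Extent of reaction ξ = 0.596 × 2160 / 2 = 643.68 mol/h
Reaction term: ξ·ΔH°_rxn = 643.68 × -89.8 = -57802 kJ/h
Sensible, feed 201→25 °C: -44859 kJ/h
Outlet flows (mol/h): A 872.64, B 643.68
Sensible, products 25→47.2 °C: 5444 kJ/h
Q = ΔH = -97217 kJ/h = -27.005 kW
Heat removed = 27.005 kJ/s

Q_out = 27.0 kJ/s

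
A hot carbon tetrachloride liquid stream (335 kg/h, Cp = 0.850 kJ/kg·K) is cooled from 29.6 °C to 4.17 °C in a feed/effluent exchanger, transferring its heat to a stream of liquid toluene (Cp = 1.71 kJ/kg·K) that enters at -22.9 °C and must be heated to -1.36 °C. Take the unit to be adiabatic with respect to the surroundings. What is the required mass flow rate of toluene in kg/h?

ṁ_c = 197 kg/h

Heat released by hot stream: Q = 335 × 0.850 × (29.6 − 4.17) = 7241.2 kJ/h
Energy balance on cold side (adiabatic exchanger): Q = ṁ_c·Cp_c·(T_c,out − T_c,in)
ṁ_c = 7241.2 / [1.71 × (-1.36 − -22.9)] = 196.59 kg/h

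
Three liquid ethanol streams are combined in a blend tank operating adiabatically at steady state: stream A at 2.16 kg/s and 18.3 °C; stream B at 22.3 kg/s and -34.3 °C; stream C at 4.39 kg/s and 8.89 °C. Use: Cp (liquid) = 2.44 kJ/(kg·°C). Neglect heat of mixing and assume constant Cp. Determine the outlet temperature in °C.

T_out = -23.8 °C

Energy balance with Q = 0: Σ ṁᵢCp,ᵢ(T_out − Tᵢ) = 0
Σ ṁᵢCp,ᵢTᵢ = 2.16×2.44×18.3 + 22.3×2.44×-34.3 + 4.39×2.44×8.89 = -1674.7
Σ ṁᵢCp,ᵢ = 2.16×2.44 + 22.3×2.44 + 4.39×2.44 = 70.394
T_out = -1674.7 / 70.394 = -23.79 °C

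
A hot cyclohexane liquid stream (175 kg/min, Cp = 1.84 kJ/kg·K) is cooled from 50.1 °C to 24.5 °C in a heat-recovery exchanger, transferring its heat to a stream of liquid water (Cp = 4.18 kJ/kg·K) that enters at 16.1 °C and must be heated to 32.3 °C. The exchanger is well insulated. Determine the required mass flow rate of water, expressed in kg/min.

Heat released by hot stream: Q = 175 × 1.84 × (50.1 − 24.5) = 8243.2 kJ/min
Energy balance on cold side (adiabatic exchanger): Q = ṁ_c·Cp_c·(T_c,out − T_c,in)
ṁ_c = 8243.2 / [4.18 × (32.3 − 16.1)] = 121.73 kg/min

ṁ_c = 122 kg/min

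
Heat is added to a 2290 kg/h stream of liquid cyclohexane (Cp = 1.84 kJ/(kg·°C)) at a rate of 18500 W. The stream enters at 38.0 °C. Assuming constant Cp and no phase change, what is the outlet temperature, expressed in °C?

T_out = 53.8 °C

Q = 18500 W = 66600 kJ/h
ΔT = Q/(ṁ·Cp) = 66600/(2290×1.84) = 15.806 K
T_out = 38.0 + 15.806 = 53.806 °C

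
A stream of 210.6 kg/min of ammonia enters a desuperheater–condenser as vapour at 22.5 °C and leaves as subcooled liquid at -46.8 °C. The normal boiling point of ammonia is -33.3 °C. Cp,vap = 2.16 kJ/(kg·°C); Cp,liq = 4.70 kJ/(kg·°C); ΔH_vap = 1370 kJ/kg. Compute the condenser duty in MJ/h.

Q_c = 19600 MJ/h

vapour 22.5→-33.3 °C: -120.53 kJ/kg
condensation at -33.3 °C: -1370 kJ/kg
liquid -33.3→-46.8 °C: -63.45 kJ/kg
Δh = -120.53 + -1370 + -63.45 = -1554 kJ/kg
Q = ṁ·Δh = 210.6 kg/min × -1554 kJ/kg = -327270 kJ/min
|Q| = 5454.5 kW = 19636 MJ/h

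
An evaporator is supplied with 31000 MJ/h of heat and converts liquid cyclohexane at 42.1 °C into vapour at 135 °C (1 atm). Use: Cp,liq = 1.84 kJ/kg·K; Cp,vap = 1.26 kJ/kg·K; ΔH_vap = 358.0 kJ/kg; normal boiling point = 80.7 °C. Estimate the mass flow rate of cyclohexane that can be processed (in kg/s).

Δh = 1.84×(80.7−42.1) + 358.0 + 1.26×(135−80.7) = 497.44 kJ/kg
Q = 31000 MJ/h = 8611.1 kJ/s = 8611.1 kJ/s
ṁ = Q/Δh = 8611.1 / 497.44 = 17.311 kg/s

ṁ = 17.3 kg/s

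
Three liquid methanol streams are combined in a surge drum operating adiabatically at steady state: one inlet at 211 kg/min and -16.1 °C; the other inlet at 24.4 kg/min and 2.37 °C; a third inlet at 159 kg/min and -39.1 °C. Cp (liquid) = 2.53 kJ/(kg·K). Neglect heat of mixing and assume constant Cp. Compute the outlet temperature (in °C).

T_out = -24.2 °C

No heat crosses the boundary, so H_out = H_in.
Σ ṁᵢCp,ᵢTᵢ = 211×2.53×-16.1 + 24.4×2.53×2.37 + 159×2.53×-39.1 = -24177
Σ ṁᵢCp,ᵢ = 211×2.53 + 24.4×2.53 + 159×2.53 = 997.83
T_out = -24177 / 997.83 = -24.23 °C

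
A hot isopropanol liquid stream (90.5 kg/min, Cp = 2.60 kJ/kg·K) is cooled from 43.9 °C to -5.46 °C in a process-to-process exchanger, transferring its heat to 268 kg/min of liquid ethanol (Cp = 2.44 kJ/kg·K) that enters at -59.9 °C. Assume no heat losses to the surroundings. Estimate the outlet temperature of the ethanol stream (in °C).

T_c,out = -42.1 °C

Heat released by hot stream: Q = 90.5 × 2.60 × (43.9 − -5.46) = 11614 kJ/min
Energy balance on cold side (adiabatic exchanger): Q = ṁ_c·Cp_c·(T_c,out − T_c,in)
T_c,out = -59.9 + 11614/(268 × 2.44) = -42.139 °C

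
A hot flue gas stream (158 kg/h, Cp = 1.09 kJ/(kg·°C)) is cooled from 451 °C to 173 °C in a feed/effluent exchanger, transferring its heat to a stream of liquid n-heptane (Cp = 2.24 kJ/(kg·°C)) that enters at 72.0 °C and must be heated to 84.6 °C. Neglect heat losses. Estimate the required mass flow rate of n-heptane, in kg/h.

ṁ_c = 1700 kg/h

Heat released by hot stream: Q = 158 × 1.09 × (451 − 173) = 47877 kJ/h
Energy balance on cold side (adiabatic exchanger): Q = ṁ_c·Cp_c·(T_c,out − T_c,in)
ṁ_c = 47877 / [2.24 × (84.6 − 72.0)] = 1696.3 kg/h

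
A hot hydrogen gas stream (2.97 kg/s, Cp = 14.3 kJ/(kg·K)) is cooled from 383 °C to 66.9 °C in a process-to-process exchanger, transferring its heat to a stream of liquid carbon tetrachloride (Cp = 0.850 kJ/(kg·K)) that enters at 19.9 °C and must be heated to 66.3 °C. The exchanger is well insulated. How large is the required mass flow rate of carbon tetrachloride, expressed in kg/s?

ṁ_c = 340 kg/s

Heat released by hot stream: Q = 2.97 × 14.3 × (383 − 66.9) = 13425 kJ/s
Energy balance on cold side (adiabatic exchanger): Q = ṁ_c·Cp_c·(T_c,out − T_c,in)
ṁ_c = 13425 / [0.850 × (66.3 − 19.9)] = 340.39 kg/s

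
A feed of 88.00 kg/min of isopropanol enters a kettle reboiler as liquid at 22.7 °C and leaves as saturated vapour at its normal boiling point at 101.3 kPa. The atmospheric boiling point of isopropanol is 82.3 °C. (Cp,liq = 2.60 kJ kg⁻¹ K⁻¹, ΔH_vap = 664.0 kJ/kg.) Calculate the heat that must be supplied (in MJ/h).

liquid 22.7→82.3 °C: 154.96 kJ/kg
vaporisation at 82.3 °C: 664 kJ/kg
Δh = 154.96 + 664 = 818.96 kJ/kg
Q = ṁ·Δh = 88.00 kg/min × 818.96 kJ/kg = 72068 kJ/min
|Q| = 1201.1 kW = 4324.1 MJ/h

Q = 4320 MJ/h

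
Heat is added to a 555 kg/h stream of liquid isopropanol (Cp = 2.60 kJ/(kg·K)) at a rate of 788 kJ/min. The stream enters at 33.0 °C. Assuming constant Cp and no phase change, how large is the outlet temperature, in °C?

T_out = 65.8 °C

Q = 788 kJ/min = 47280 kJ/h
ΔT = Q/(ṁ·Cp) = 47280/(555×2.60) = 32.765 K
T_out = 33.0 + 32.765 = 65.765 °C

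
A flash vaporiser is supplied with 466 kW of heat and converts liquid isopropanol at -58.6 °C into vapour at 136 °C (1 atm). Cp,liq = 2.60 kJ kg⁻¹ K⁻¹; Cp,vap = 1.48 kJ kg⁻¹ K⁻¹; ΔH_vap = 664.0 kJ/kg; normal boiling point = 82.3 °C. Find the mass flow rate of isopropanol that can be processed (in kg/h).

Δh = 2.60×(82.3−-58.6) + 664.0 + 1.48×(136−82.3) = 1109.8 kJ/kg
Q = 466 kW = 466 kJ/s = 1.6776e+06 kJ/h
ṁ = Q/Δh = 1.6776e+06 / 1109.8 = 1511.6 kg/h

ṁ = 1510 kg/h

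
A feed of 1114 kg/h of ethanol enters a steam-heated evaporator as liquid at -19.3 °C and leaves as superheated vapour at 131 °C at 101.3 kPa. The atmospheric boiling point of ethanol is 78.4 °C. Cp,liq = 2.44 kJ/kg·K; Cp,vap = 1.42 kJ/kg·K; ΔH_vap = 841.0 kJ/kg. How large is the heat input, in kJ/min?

Q = 21400 kJ/min

liquid -19.3→78.4 °C: 238.39 kJ/kg
vaporisation at 78.4 °C: 841 kJ/kg
vapour 78.4→131 °C: 74.692 kJ/kg
Δh = 238.39 + 841 + 74.692 = 1154.1 kJ/kg
Q = ṁ·Δh = 1114 kg/h × 1154.1 kJ/kg = 1.2856e+06 kJ/h
|Q| = 357.12 kW = 21427 kJ/min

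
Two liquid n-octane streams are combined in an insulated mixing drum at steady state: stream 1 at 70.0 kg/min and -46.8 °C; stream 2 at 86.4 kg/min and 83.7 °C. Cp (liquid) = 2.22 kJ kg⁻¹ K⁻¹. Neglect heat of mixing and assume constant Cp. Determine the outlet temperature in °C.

T_out = 25.3 °C

Energy balance with Q = 0: Σ ṁᵢCp,ᵢ(T_out − Tᵢ) = 0
Σ ṁᵢCp,ᵢTᵢ = 70.0×2.22×-46.8 + 86.4×2.22×83.7 = 8781.6
Σ ṁᵢCp,ᵢ = 70.0×2.22 + 86.4×2.22 = 347.21
T_out = 8781.6 / 347.21 = 25.292 °C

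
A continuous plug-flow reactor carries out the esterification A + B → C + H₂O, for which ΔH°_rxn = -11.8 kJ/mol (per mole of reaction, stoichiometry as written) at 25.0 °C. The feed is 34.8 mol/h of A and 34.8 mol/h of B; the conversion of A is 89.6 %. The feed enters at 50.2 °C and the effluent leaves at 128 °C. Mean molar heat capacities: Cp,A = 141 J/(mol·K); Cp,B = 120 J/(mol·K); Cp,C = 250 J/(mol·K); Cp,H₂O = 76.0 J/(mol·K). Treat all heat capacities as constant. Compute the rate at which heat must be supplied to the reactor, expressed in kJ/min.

Q_in = 9.12 kJ/min

Extent of reaction ξ = 0.896 × 34.8 = 31.181 mol/h
Reaction term: ξ·ΔH°_rxn = 31.181 × -11.8 = -367.93 kJ/h
Sensible, feed 50.2→25 °C: -228.89 kJ/h
Outlet flows (mol/h): A 3.6192, B 3.6192, C 31.181, H₂O 31.181
Sensible, products 25→128 °C: 1144.3 kJ/h
Q = ΔH = 547.46 kJ/h = 0.15207 kW
Heat supplied = 9.1244 kJ/min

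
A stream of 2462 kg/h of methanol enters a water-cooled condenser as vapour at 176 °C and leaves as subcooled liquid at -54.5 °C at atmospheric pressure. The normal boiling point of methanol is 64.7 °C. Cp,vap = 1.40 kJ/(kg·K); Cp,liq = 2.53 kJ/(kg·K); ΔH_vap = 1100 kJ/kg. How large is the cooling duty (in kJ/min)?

vapour 176→64.7 °C: -155.82 kJ/kg
condensation at 64.7 °C: -1100 kJ/kg
liquid 64.7→-54.5 °C: -301.58 kJ/kg
Δh = -155.82 + -1100 + -301.58 = -1557.4 kJ/kg
Q = ṁ·Δh = 2462 kg/h × -1557.4 kJ/kg = -3.8343e+06 kJ/h
|Q| = 1065.1 kW = 63905 kJ/min

Q_c = 63900 kJ/min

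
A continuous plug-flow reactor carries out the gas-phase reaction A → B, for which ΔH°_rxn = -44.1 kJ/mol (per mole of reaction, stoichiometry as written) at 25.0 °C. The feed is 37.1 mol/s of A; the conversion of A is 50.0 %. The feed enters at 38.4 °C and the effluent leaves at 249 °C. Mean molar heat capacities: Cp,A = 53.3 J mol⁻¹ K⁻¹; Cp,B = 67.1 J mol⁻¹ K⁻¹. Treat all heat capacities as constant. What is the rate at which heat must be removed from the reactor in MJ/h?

Q_out = 1240 MJ/h

Extent of reaction ξ = 0.500 × 37.1 = 18.55 mol/s
Reaction term: ξ·ΔH°_rxn = 18.55 × -44.1 = -818.06 kJ/s
Sensible, feed 38.4→25 °C: -26.498 kJ/s
Outlet flows (mol/s): A 18.55, B 18.55
Sensible, products 25→249 °C: 500.29 kJ/s
Q = ΔH = -344.27 kJ/s = -344.27 kW
Heat removed = 1239.4 MJ/h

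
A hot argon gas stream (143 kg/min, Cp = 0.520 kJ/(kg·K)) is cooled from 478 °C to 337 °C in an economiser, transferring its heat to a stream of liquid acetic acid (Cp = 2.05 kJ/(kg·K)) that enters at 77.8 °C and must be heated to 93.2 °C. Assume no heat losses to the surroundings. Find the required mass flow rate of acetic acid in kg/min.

Heat released by hot stream: Q = 143 × 0.520 × (478 − 337) = 10485 kJ/min
Energy balance on cold side (adiabatic exchanger): Q = ṁ_c·Cp_c·(T_c,out − T_c,in)
ṁ_c = 10485 / [2.05 × (93.2 − 77.8)] = 332.11 kg/min

ṁ_c = 332 kg/min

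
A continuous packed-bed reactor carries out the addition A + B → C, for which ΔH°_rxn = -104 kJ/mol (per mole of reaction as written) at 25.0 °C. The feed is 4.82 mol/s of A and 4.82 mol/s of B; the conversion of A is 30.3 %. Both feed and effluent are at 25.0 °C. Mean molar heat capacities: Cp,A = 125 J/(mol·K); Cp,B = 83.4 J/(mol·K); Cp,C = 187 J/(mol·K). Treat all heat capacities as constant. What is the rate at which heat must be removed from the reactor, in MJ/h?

Q_out = 547 MJ/h

Extent of reaction ξ = 0.303 × 4.82 = 1.4605 mol/s
Reaction term: ξ·ΔH°_rxn = 1.4605 × -104 = -151.89 kJ/s
Q = ΔH = -151.89 kJ/s = -151.89 kW
Heat removed = 546.8 MJ/h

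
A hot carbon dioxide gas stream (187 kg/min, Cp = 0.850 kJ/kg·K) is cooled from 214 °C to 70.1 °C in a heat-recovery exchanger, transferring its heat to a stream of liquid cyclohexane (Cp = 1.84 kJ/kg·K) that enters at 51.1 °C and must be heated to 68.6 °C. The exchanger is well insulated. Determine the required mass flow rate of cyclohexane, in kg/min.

ṁ_c = 710 kg/min

Heat released by hot stream: Q = 187 × 0.850 × (214 − 70.1) = 22873 kJ/min
Energy balance on cold side (adiabatic exchanger): Q = ṁ_c·Cp_c·(T_c,out − T_c,in)
ṁ_c = 22873 / [1.84 × (68.6 − 51.1)] = 710.34 kg/min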